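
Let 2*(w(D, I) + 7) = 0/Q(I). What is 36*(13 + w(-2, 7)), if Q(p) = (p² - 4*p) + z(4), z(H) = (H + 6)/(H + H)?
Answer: 216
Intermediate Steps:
z(H) = (6 + H)/(2*H) (z(H) = (6 + H)/((2*H)) = (6 + H)*(1/(2*H)) = (6 + H)/(2*H))
Q(p) = 5/4 + p² - 4*p (Q(p) = (p² - 4*p) + (½)*(6 + 4)/4 = (p² - 4*p) + (½)*(¼)*10 = (p² - 4*p) + 5/4 = 5/4 + p² - 4*p)
w(D, I) = -7 (w(D, I) = -7 + (0/(5/4 + I² - 4*I))/2 = -7 + (½)*0 = -7 + 0 = -7)
36*(13 + w(-2, 7)) = 36*(13 - 7) = 36*6 = 216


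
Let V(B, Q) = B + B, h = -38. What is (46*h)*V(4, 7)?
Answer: -13984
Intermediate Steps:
V(B, Q) = 2*B
(46*h)*V(4, 7) = (46*(-38))*(2*4) = -1748*8 = -13984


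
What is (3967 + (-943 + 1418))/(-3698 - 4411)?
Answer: -4442/8109 ≈ -0.54779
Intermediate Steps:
(3967 + (-943 + 1418))/(-3698 - 4411) = (3967 + 475)/(-8109) = 4442*(-1/8109) = -4442/8109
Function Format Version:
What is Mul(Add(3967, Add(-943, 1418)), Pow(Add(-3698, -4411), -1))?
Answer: Rational(-4442, 8109) ≈ -0.54779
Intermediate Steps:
Mul(Add(3967, Add(-943, 1418)), Pow(Add(-3698, -4411), -1)) = Mul(Add(3967, 475), Pow(-8109, -1)) = Mul(4442, Rational(-1, 8109)) = Rational(-4442, 8109)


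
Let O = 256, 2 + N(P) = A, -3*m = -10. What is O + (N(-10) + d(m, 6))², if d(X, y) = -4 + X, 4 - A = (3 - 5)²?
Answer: 2368/9 ≈ 263.11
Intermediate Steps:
m = 10/3 (m = -⅓*(-10) = 10/3 ≈ 3.3333)
A = 0 (A = 4 - (3 - 5)² = 4 - 1*(-2)² = 4 - 1*4 = 4 - 4 = 0)
N(P) = -2 (N(P) = -2 + 0 = -2)
O + (N(-10) + d(m, 6))² = 256 + (-2 + (-4 + 10/3))² = 256 + (-2 - ⅔)² = 256 + (-8/3)² = 256 + 64/9 = 2368/9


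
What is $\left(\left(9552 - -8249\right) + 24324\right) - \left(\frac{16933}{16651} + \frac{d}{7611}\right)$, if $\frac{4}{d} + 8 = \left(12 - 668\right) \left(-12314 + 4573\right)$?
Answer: $\frac{6777221868861153713}{160887489166242} \approx 42124.0$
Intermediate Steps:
$d = \frac{1}{1269522}$ ($d = \frac{4}{-8 + \left(12 - 668\right) \left(-12314 + 4573\right)} = \frac{4}{-8 - -5078096} = \frac{4}{-8 + 5078096} = \frac{4}{5078088} = 4 \cdot \frac{1}{5078088} = \frac{1}{1269522} \approx 7.877 \cdot 10^{-7}$)
$\left(\left(9552 - -8249\right) + 24324\right) - \left(\frac{16933}{16651} + \frac{d}{7611}\right) = \left(\left(9552 - -8249\right) + 24324\right) - \left(\frac{16933}{16651} + \frac{1}{1269522 \cdot 7611}\right) = \left(\left(9552 + 8249\right) + 24324\right) - \left(16933 \cdot \frac{1}{16651} + \frac{1}{1269522} \cdot \frac{1}{7611}\right) = \left(17801 + 24324\right) - \left(\frac{16933}{16651} + \frac{1}{9662331942}\right) = 42125 - \frac{163612266790537}{160887489166242} = \frac{6777221868861153713}{160887489166242}$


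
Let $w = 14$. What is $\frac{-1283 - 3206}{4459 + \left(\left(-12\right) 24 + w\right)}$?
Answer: $- \frac{4489}{4185} \approx -1.0726$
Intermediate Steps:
$\frac{-1283 - 3206}{4459 + \left(\left(-12\right) 24 + w\right)} = \frac{-1283 - 3206}{4459 + \left(\left(-12\right) 24 + 14\right)} = - \frac{4489}{4459 + \left(-288 + 14\right)} = - \frac{4489}{4459 - 274} = - \frac{4489}{4185}$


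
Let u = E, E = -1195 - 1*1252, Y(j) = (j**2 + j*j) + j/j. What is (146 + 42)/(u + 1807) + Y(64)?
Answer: 1310833/160 ≈ 8192.7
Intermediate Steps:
Y(j) = 1 + 2*j**2 (Y(j) = (j**2 + j**2) + 1 = 2*j**2 + 1 = 1 + 2*j**2)
E = -2447 (E = -1195 - 1252 = -2447)
u = -2447
(146 + 42)/(u + 1807) + Y(64) = (146 + 42)/(-2447 + 1807) + (1 + 2*64**2) = 188/(-640) + (1 + 2*4096) = 188*(-1/640) + (1 + 8192) = -47/160 + 8193 = 1310833/160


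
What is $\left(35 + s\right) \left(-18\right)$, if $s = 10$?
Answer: $-810$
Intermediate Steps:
$\left(35 + s\right) \left(-18\right) = \left(35 + 10\right) \left(-18\right) = 45 \left(-18\right) = -810$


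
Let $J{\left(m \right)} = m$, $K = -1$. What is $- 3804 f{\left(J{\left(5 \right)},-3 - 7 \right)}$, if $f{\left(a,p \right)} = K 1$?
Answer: $3804$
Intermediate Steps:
$f{\left(a,p \right)} = -1$ ($f{\left(a,p \right)} = \left(-1\right) 1 = -1$)
$- 3804 f{\left(J{\left(5 \right)},-3 - 7 \right)} = \left(-3804\right) \left(-1\right) = 3804$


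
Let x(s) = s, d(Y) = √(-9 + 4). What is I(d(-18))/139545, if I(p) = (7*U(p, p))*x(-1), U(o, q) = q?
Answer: -I*√5/19935 ≈ -0.00011217*I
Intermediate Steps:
d(Y) = I*√5 (d(Y) = √(-5) = I*√5)
I(p) = -7*p (I(p) = (7*p)*(-1) = -7*p)
I(d(-18))/139545 = -7*I*√5/139545 = -7*I*√5*(1/139545) = -I*√5/19935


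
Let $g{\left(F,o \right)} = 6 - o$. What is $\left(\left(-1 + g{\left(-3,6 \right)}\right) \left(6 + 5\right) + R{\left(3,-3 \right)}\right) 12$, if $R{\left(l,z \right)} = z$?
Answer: $-168$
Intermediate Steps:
$\left(\left(-1 + g{\left(-3,6 \right)}\right) \left(6 + 5\right) + R{\left(3,-3 \right)}\right) 12 = \left(\left(-1 + \left(6 - 6\right)\right) \left(6 + 5\right) - 3\right) 12 = \left(\left(-1 + \left(6 - 6\right)\right) 11 - 3\right) 12 = \left(\left(-1 + 0\right) 11 - 3\right) 12 = \left(\left(-1\right) 11 - 3\right) 12 = \left(-11 - 3\right) 12 = \left(-14\right) 12 = -168$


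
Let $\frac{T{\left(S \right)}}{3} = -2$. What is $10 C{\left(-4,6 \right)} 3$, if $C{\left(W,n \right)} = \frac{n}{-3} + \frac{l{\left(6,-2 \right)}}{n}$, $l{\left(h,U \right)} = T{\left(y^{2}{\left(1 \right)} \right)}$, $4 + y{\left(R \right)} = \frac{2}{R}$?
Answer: $-90$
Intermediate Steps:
$y{\left(R \right)} = -4 + \frac{2}{R}$
$T{\left(S \right)} = -6$ ($T{\left(S \right)} = 3 \left(-2\right) = -6$)
$l{\left(h,U \right)} = -6$
$C{\left(W,n \right)} = - \frac{6}{n} - \frac{n}{3}$ ($C{\left(W,n \right)} = \frac{n}{-3} - \frac{6}{n} = n \left(- \frac{1}{3}\right) - \frac{6}{n} = - \frac{n}{3} - \frac{6}{n} = - \frac{6}{n} - \frac{n}{3}$)
$10 C{\left(-4,6 \right)} 3 = 10 \left(- \frac{6}{6} - 2\right) 3 = 10 \left(\left(-6\right) \frac{1}{6} - 2\right) 3 = 10 \left(-1 - 2\right) 3 = 10 \left(-3\right) 3 = \left(-30\right) 3 = -90$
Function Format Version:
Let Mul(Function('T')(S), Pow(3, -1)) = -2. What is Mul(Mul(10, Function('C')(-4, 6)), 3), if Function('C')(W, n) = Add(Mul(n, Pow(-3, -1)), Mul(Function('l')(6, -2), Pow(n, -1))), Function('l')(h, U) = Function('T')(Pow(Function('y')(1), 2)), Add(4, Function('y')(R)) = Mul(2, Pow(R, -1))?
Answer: -90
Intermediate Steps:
Function('y')(R) = Add(-4, Mul(2, Pow(R, -1)))
Function('T')(S) = -6 (Function('T')(S) = Mul(3, -2) = -6)
Function('l')(h, U) = -6
Function('C')(W, n) = Add(Mul(-6, Pow(n, -1)), Mul(Rational(-1, 3), n)) (Function('C')(W, n) = Add(Mul(n, Pow(-3, -1)), Mul(-6, Pow(n, -1))) = Add(Mul(n, Rational(-1, 3)), Mul(-6, Pow(n, -1))) = Add(Mul(Rational(-1, 3), n), Mul(-6, Pow(n, -1))) = Add(Mul(-6, Pow(n, -1)), Mul(Rational(-1, 3), n)))
Mul(Mul(10, Function('C')(-4, 6)), 3) = Mul(Mul(10, Add(Mul(-6, Pow(6, -1)), Mul(Rational(-1, 3), 6))), 3) = Mul(Mul(10, Add(Mul(-6, Rational(1, 6)), -2)), 3) = Mul(Mul(10, Add(-1, -2)), 3) = Mul(Mul(10, -3), 3) = Mul(-30, 3) = -90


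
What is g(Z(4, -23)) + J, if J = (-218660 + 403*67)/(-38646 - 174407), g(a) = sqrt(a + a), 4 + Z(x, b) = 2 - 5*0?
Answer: 191659/213053 + 2*I ≈ 0.89958 + 2.0*I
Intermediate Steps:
Z(x, b) = -2 (Z(x, b) = -4 + (2 - 5*0) = -4 + (2 + 0) = -4 + 2 = -2)
g(a) = sqrt(2)*sqrt(a) (g(a) = sqrt(2*a) = sqrt(2)*sqrt(a))
J = 191659/213053 (J = (-218660 + 27001)/(-213053) = -191659*(-1/213053) = 191659/213053 ≈ 0.89958)
g(Z(4, -23)) + J = sqrt(2)*sqrt(-2) + 191659/213053 = sqrt(2)*(I*sqrt(2)) + 191659/213053 = 2*I + 191659/213053 = 191659/213053 + 2*I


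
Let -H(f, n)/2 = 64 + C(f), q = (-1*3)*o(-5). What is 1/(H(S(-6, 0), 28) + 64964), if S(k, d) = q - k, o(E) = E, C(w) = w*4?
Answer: 1/64668 ≈ 1.5464e-5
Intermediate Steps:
C(w) = 4*w
q = 15 (q = -1*3*(-5) = -3*(-5) = 15)
S(k, d) = 15 - k
H(f, n) = -128 - 8*f (H(f, n) = -2*(64 + 4*f) = -128 - 8*f)
1/(H(S(-6, 0), 28) + 64964) = 1/((-128 - 8*(15 - 1*(-6))) + 64964) = 1/((-128 - 8*(15 + 6)) + 64964) = 1/((-128 - 8*21) + 64964) = 1/((-128 - 168) + 64964) = 1/(-296 + 64964) = 1/64668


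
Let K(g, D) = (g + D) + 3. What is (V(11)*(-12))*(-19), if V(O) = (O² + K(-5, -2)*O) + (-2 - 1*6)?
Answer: 15732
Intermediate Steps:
K(g, D) = 3 + D + g (K(g, D) = (D + g) + 3 = 3 + D + g)
V(O) = -8 + O² - 4*O (V(O) = (O² + (3 - 2 - 5)*O) + (-2 - 1*6) = (O² - 4*O) + (-2 - 6) = (O² - 4*O) - 8 = -8 + O² - 4*O)
(V(11)*(-12))*(-19) = ((-8 + 11² - 4*11)*(-12))*(-19) = ((-8 + 121 - 44)*(-12))*(-19) = (69*(-12))*(-19) = -828*(-19) = 15732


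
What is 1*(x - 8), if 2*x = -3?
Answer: -19/2 ≈ -9.5000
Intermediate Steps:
x = -3/2 (x = (½)*(-3) = -3/2 ≈ -1.5000)
1*(x - 8) = 1*(-3/2 - 8) = 1*(-19/2) = -19/2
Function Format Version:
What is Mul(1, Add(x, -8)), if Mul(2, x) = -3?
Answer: Rational(-19, 2) ≈ -9.5000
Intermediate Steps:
x = Rational(-3, 2) (x = Mul(Rational(1, 2), -3) = Rational(-3, 2) ≈ -1.5000)
Mul(1, Add(x, -8)) = Mul(1, Add(Rational(-3, 2), -8)) = Mul(1, Rational(-19, 2)) = Rational(-19, 2)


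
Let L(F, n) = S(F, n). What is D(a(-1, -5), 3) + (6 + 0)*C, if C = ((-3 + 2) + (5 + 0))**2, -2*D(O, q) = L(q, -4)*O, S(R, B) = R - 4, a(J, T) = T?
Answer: 187/2 ≈ 93.500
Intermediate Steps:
S(R, B) = -4 + R
L(F, n) = -4 + F
D(O, q) = -O*(-4 + q)/2 (D(O, q) = -(-4 + q)*O/2 = -O*(-4 + q)/2)
C = 16 (C = (-1 + 5)**2 = 4**2 = 16)
D(a(-1, -5), 3) + (6 + 0)*C = (1/2)*(-5)*(4 - 1*3) + (6 + 0)*16 = (1/2)*(-5)*(4 - 3) + 6*16 = (1/2)*(-5)*1 + 96 = -5/2 + 96 = 187/2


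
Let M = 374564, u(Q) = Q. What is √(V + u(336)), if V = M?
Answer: 10*√3749 ≈ 612.29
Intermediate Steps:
V = 374564
√(V + u(336)) = √(374564 + 336) = √374900 = 10*√3749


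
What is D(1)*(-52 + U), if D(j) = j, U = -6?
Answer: -58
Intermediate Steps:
D(1)*(-52 + U) = 1*(-52 - 6) = 1*(-58) = -58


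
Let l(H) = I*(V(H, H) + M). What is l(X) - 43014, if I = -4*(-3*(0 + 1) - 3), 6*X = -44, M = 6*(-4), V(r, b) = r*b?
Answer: -126898/3 ≈ -42299.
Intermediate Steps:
V(r, b) = b*r
M = -24
X = -22/3 (X = (⅙)*(-44) = -22/3 ≈ -7.3333)
I = 24 (I = -4*(-3*1 - 3) = -4*(-3 - 3) = -4*(-6) = 24)
l(H) = -576 + 24*H² (l(H) = 24*(H*H - 24) = 24*(H² - 24) = 24*(-24 + H²) = -576 + 24*H²)
l(X) - 43014 = (-576 + 24*(-22/3)²) - 43014 = (-576 + 24*(484/9)) - 43014 = (-576 + 3872/3) - 43014 = 2144/3 - 43014 = -126898/3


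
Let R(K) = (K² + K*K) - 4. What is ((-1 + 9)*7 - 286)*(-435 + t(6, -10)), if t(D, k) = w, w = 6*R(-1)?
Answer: 102810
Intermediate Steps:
R(K) = -4 + 2*K² (R(K) = (K² + K²) - 4 = 2*K² - 4 = -4 + 2*K²)
w = -12 (w = 6*(-4 + 2*(-1)²) = 6*(-4 + 2*1) = 6*(-4 + 2) = 6*(-2) = -12)
t(D, k) = -12
((-1 + 9)*7 - 286)*(-435 + t(6, -10)) = ((-1 + 9)*7 - 286)*(-435 - 12) = (8*7 - 286)*(-447) = (56 - 286)*(-447) = -230*(-447) = 102810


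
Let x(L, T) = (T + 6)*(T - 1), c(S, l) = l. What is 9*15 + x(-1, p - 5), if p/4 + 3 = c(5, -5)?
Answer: 1313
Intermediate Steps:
p = -32 (p = -12 + 4*(-5) = -12 - 20 = -32)
x(L, T) = (-1 + T)*(6 + T) (x(L, T) = (6 + T)*(-1 + T) = (-1 + T)*(6 + T))
9*15 + x(-1, p - 5) = 9*15 + (-6 + (-32 - 5)² + 5*(-32 - 5)) = 135 + (-6 + (-37)² + 5*(-37)) = 135 + (-6 + 1369 - 185) = 135 + 1178 = 1313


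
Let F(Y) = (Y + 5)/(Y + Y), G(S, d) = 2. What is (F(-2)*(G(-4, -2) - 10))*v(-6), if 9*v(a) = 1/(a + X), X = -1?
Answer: -2/21 ≈ -0.095238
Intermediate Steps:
F(Y) = (5 + Y)/(2*Y) (F(Y) = (5 + Y)/((2*Y)) = (5 + Y)*(1/(2*Y)) = (5 + Y)/(2*Y))
v(a) = 1/(9*(-1 + a)) (v(a) = 1/(9*(a - 1)) = 1/(9*(-1 + a)))
(F(-2)*(G(-4, -2) - 10))*v(-6) = (((½)*(5 - 2)/(-2))*(2 - 10))*(1/(9*(-1 - 6))) = (((½)*(-½)*3)*(-8))*((⅑)/(-7)) = (-¾*(-8))*((⅑)*(-⅐)) = 6*(-1/63) = -2/21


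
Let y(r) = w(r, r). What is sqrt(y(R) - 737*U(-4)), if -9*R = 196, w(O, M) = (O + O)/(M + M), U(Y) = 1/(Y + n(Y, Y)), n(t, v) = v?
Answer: sqrt(1490)/4 ≈ 9.6501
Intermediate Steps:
U(Y) = 1/(2*Y) (U(Y) = 1/(Y + Y) = 1/(2*Y))
w(O, M) = O/M (w(O, M) = (2*O)/((2*M)) = (2*O)*(1/(2*M)) = O/M)
R = -196/9 (R = -1/9*196 = -196/9 ≈ -21.778)
y(r) = 1 (y(r) = r/r = 1)
sqrt(y(R) - 737*U(-4)) = sqrt(1 - 737/(2*(-4))) = sqrt(1 - 737*(-1)/(2*4)) = sqrt(1 - 737*(-1/8)) = sqrt(1 + 737/8) = sqrt(745/8) = sqrt(1490)/4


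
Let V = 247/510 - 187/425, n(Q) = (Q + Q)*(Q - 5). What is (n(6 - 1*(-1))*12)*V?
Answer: 6328/425 ≈ 14.889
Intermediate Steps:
n(Q) = 2*Q*(-5 + Q) (n(Q) = (2*Q)*(-5 + Q) = 2*Q*(-5 + Q))
V = 113/2550 (V = 247*(1/510) - 187*1/425 = 247/510 - 11/25 = 113/2550 ≈ 0.044314)
(n(6 - 1*(-1))*12)*V = ((2*(6 - 1*(-1))*(-5 + (6 - 1*(-1))))*12)*(113/2550) = ((2*(6 + 1)*(-5 + (6 + 1)))*12)*(113/2550) = ((2*7*(-5 + 7))*12)*(113/2550) = ((2*7*2)*12)*(113/2550) = (28*12)*(113/2550) = 336*(113/2550) = 6328/425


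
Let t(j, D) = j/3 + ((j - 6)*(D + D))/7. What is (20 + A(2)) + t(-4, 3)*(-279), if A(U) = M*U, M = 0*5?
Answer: 19484/7 ≈ 2783.4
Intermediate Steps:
M = 0
t(j, D) = j/3 + 2*D*(-6 + j)/7 (t(j, D) = j*(⅓) + ((-6 + j)*(2*D))*(⅐) = j/3 + (2*D*(-6 + j))*(⅐) = j/3 + 2*D*(-6 + j)/7)
A(U) = 0 (A(U) = 0*U = 0)
(20 + A(2)) + t(-4, 3)*(-279) = (20 + 0) + (-12/7*3 + (⅓)*(-4) + (2/7)*3*(-4))*(-279) = 20 + (-36/7 - 4/3 - 24/7)*(-279) = 20 - 208/21*(-279) = 20 + 19344/7 = 19484/7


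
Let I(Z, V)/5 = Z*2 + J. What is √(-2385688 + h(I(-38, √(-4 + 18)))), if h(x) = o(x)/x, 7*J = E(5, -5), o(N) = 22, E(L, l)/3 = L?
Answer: 3*I*√14638847010/235 ≈ 1544.6*I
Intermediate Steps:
E(L, l) = 3*L
J = 15/7 (J = (3*5)/7 = (⅐)*15 = 15/7 ≈ 2.1429)
I(Z, V) = 75/7 + 10*Z (I(Z, V) = 5*(Z*2 + 15/7) = 5*(2*Z + 15/7) = 5*(15/7 + 2*Z) = 75/7 + 10*Z)
h(x) = 22/x
√(-2385688 + h(I(-38, √(-4 + 18)))) = √(-2385688 + 22/(75/7 + 10*(-38))) = √(-2385688 + 22/(75/7 - 380)) = √(-2385688 + 22/(-2585/7)) = √(-2385688 + 22*(-7/2585)) = √(-2385688 - 14/235) = √(-560636694/235) = 3*I*√14638847010/235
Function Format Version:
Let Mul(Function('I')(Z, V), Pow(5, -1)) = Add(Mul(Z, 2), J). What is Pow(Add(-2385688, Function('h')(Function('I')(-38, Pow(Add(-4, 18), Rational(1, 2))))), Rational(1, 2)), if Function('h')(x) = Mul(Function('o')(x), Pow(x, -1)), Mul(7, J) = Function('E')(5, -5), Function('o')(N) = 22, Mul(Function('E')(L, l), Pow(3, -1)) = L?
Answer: Mul(Rational(3, 235), I, Pow(14638847010, Rational(1, 2))) ≈ Mul(1544.6, I)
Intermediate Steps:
Function('E')(L, l) = Mul(3, L)
J = Rational(15, 7) (J = Mul(Rational(1, 7), Mul(3, 5)) = Mul(Rational(1, 7), 15) = Rational(15, 7) ≈ 2.1429)
Function('I')(Z, V) = Add(Rational(75, 7), Mul(10, Z)) (Function('I')(Z, V) = Mul(5, Add(Mul(Z, 2), Rational(15, 7))) = Mul(5, Add(Mul(2, Z), Rational(15, 7))) = Mul(5, Add(Rational(15, 7), Mul(2, Z))) = Add(Rational(75, 7), Mul(10, Z)))
Function('h')(x) = Mul(22, Pow(x, -1))
Pow(Add(-2385688, Function('h')(Function('I')(-38, Pow(Add(-4, 18), Rational(1, 2))))), Rational(1, 2)) = Pow(Add(-2385688, Mul(22, Pow(Add(Rational(75, 7), Mul(10, -38)), -1))), Rational(1, 2)) = Pow(Add(-2385688, Mul(22, Pow(Add(Rational(75, 7), -380), -1))), Rational(1, 2)) = Pow(Add(-2385688, Mul(22, Pow(Rational(-2585, 7), -1))), Rational(1, 2)) = Pow(Add(-2385688, Mul(22, Rational(-7, 2585))), Rational(1, 2)) = Pow(Add(-2385688, Rational(-14, 235)), Rational(1, 2)) = Pow(Rational(-560636694, 235), Rational(1, 2)) = Mul(Rational(3, 235), I, Pow(14638847010, Rational(1, 2)))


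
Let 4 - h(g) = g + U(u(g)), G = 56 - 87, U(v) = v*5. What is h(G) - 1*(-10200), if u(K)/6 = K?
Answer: 11165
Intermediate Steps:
u(K) = 6*K
U(v) = 5*v
G = -31
h(g) = 4 - 31*g (h(g) = 4 - (g + 5*(6*g)) = 4 - (g + 30*g) = 4 - 31*g)
h(G) - 1*(-10200) = (4 - 31*(-31)) - 1*(-10200) = (4 + 961) + 10200 = 965 + 10200 = 11165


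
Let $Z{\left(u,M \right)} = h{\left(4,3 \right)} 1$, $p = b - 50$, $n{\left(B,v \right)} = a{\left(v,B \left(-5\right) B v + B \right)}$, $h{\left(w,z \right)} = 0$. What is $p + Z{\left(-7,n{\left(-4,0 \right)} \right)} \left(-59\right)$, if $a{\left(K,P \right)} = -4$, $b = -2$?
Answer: $-52$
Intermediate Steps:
$n{\left(B,v \right)} = -4$
$p = -52$ ($p = -2 - 50 = -52$)
$Z{\left(u,M \right)} = 0$ ($Z{\left(u,M \right)} = 0 \cdot 1 = 0$)
$p + Z{\left(-7,n{\left(-4,0 \right)} \right)} \left(-59\right) = -52 + 0 \left(-59\right) = -52 + 0 = -52$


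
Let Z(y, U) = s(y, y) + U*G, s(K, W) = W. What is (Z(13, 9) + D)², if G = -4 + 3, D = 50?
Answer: 2916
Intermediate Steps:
G = -1
Z(y, U) = y - U (Z(y, U) = y + U*(-1) = y - U)
(Z(13, 9) + D)² = ((13 - 1*9) + 50)² = ((13 - 9) + 50)² = (4 + 50)² = 54² = 2916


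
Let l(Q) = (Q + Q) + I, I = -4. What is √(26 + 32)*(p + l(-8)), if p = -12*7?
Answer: -104*√58 ≈ -792.04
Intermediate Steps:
l(Q) = -4 + 2*Q (l(Q) = (Q + Q) - 4 = 2*Q - 4 = -4 + 2*Q)
p = -84
√(26 + 32)*(p + l(-8)) = √(26 + 32)*(-84 + (-4 + 2*(-8))) = √58*(-84 + (-4 - 16)) = √58*(-84 - 20) = √58*(-104) = -104*√58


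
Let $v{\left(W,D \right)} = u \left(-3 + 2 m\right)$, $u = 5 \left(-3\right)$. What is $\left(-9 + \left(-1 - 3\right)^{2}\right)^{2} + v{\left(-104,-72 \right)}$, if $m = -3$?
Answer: $184$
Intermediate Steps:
$u = -15$
$v{\left(W,D \right)} = 135$ ($v{\left(W,D \right)} = - 15 \left(-3 + 2 \left(-3\right)\right) = - 15 \left(-3 - 6\right) = \left(-15\right) \left(-9\right) = 135$)
$\left(-9 + \left(-1 - 3\right)^{2}\right)^{2} + v{\left(-104,-72 \right)} = \left(-9 + \left(-1 - 3\right)^{2}\right)^{2} + 135 = \left(-9 + \left(-4\right)^{2}\right)^{2} + 135 = \left(-9 + 16\right)^{2} + 135 = 7^{2} + 135 = 49 + 135 = 184$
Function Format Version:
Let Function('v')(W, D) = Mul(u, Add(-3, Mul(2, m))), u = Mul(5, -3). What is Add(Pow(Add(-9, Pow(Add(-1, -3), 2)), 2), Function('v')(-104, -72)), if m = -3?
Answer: 184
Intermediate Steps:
u = -15
Function('v')(W, D) = 135 (Function('v')(W, D) = Mul(-15, Add(-3, Mul(2, -3))) = Mul(-15, Add(-3, -6)) = Mul(-15, -9) = 135)
Add(Pow(Add(-9, Pow(Add(-1, -3), 2)), 2), Function('v')(-104, -72)) = Add(Pow(Add(-9, Pow(Add(-1, -3), 2)), 2), 135) = Add(Pow(Add(-9, Pow(-4, 2)), 2), 135) = Add(Pow(Add(-9, 16), 2), 135) = Add(Pow(7, 2), 135) = Add(49, 135) = 184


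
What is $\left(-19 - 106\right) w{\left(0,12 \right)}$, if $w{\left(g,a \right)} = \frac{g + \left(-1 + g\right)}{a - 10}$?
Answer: $\frac{125}{2} \approx 62.5$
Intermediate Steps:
$w{\left(g,a \right)} = \frac{-1 + 2 g}{-10 + a}$
$\left(-19 - 106\right) w{\left(0,12 \right)} = \left(-19 - 106\right) \frac{-1 + 2 \cdot 0}{-10 + 12} = - 125 \frac{-1 + 0}{2} = - 125 \cdot \frac{1}{2} \left(-1\right) = \left(-125\right) \left(- \frac{1}{2}\right) = \frac{125}{2}$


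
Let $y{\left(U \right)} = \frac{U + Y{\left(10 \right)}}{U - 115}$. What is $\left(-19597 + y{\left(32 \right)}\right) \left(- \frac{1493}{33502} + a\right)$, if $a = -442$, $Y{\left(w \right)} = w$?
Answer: $\frac{24088828962561}{2780666} \approx 8.663 \cdot 10^{6}$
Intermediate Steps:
$y{\left(U \right)} = \frac{10 + U}{-115 + U}$ ($y{\left(U \right)} = \frac{U + 10}{U - 115} = \frac{10 + U}{U - 115} = \frac{10 + U}{-115 + U}$)
$\left(-19597 + y{\left(32 \right)}\right) \left(- \frac{1493}{33502} + a\right) = \left(-19597 + \frac{10 + 32}{-115 + 32}\right) \left(- \frac{1493}{33502} - 442\right) = \left(-19597 + \frac{1}{-83} \cdot 42\right) \left(\left(-1493\right) \frac{1}{33502} - 442\right) = \left(-19597 - \frac{42}{83}\right) \left(- \frac{1493}{33502} - 442\right) = \left(-19597 - \frac{42}{83}\right) \left(- \frac{14809377}{33502}\right) = \left(- \frac{1626593}{83}\right) \left(- \frac{14809377}{33502}\right) = \frac{24088828962561}{2780666}$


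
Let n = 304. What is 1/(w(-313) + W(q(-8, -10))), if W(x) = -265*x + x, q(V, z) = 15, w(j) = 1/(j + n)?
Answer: -9/35641 ≈ -0.00025252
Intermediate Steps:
w(j) = 1/(304 + j) (w(j) = 1/(j + 304) = 1/(304 + j))
W(x) = -264*x
1/(w(-313) + W(q(-8, -10))) = 1/(1/(304 - 313) - 264*15) = 1/(1/(-9) - 3960) = 1/(-1/9 - 3960) = 1/(-35641/9) = -9/35641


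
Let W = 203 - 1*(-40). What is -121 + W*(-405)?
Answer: -98536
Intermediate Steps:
W = 243 (W = 203 + 40 = 243)
-121 + W*(-405) = -121 + 243*(-405) = -121 - 98415 = -98536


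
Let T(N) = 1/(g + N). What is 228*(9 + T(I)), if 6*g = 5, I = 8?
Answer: 110124/53 ≈ 2077.8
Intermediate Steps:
g = ⅚ (g = (⅙)*5 = ⅚ ≈ 0.83333)
T(N) = 1/(⅚ + N)
228*(9 + T(I)) = 228*(9 + 6/(5 + 6*8)) = 228*(9 + 6/(5 + 48)) = 228*(9 + 6/53) = 228*(483/53) = 110124/53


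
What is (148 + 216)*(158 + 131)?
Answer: 105196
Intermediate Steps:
(148 + 216)*(158 + 131) = 364*289 = 105196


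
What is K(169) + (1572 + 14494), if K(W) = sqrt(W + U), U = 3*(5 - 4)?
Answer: 16066 + 2*sqrt(43) ≈ 16079.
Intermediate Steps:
U = 3 (U = 3*1 = 3)
K(W) = sqrt(3 + W) (K(W) = sqrt(W + 3) = sqrt(3 + W))
K(169) + (1572 + 14494) = sqrt(3 + 169) + (1572 + 14494) = sqrt(172) + 16066 = 2*sqrt(43) + 16066 = 16066 + 2*sqrt(43)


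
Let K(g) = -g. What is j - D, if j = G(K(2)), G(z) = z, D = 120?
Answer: -122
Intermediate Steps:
j = -2 (j = -1*2 = -2)
j - D = -2 - 1*120 = -2 - 120 = -122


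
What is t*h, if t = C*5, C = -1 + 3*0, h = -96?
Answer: 480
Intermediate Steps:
C = -1 (C = -1 + 0 = -1)
t = -5 (t = -1*5 = -5)
t*h = -5*(-96) = 480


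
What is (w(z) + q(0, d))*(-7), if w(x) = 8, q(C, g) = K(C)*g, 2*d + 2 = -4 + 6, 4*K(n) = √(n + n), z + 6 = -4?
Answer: -56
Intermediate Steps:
z = -10 (z = -6 - 4 = -10)
K(n) = √2*√n/4 (K(n) = √(n + n)/4 = √(2*n)/4 = (√2*√n)/4 = √2*√n/4)
d = 0 (d = -1 + (-4 + 6)/2 = -1 + (½)*2 = -1 + 1 = 0)
q(C, g) = g*√2*√C/4 (q(C, g) = (√2*√C/4)*g = g*√2*√C/4)
(w(z) + q(0, d))*(-7) = (8 + (¼)*0*√2*√0)*(-7) = (8 + (¼)*0*√2*0)*(-7) = (8 + 0)*(-7) = 8*(-7) = -56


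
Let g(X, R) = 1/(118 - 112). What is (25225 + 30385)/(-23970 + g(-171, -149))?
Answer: -333660/143819 ≈ -2.3200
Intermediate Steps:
g(X, R) = 1/6
(25225 + 30385)/(-23970 + g(-171, -149)) = (25225 + 30385)/(-23970 + 1/6) = 55610/(-143819/6) = 55610*(-6/143819) = -333660/143819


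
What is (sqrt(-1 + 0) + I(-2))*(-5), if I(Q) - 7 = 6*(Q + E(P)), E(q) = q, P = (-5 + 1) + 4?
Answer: 25 - 5*I ≈ 25.0 - 5.0*I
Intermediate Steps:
P = 0 (P = -4 + 4 = 0)
I(Q) = 7 + 6*Q (I(Q) = 7 + 6*(Q + 0) = 7 + 6*Q)
(sqrt(-1 + 0) + I(-2))*(-5) = (sqrt(-1 + 0) + (7 + 6*(-2)))*(-5) = (sqrt(-1) + (7 - 12))*(-5) = (I - 5)*(-5) = (-5 + I)*(-5) = 25 - 5*I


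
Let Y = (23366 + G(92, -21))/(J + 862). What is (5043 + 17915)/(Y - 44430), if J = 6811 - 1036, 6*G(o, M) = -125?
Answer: -914233476/1769151389 ≈ -0.51676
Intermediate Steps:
G(o, M) = -125/6 (G(o, M) = (⅙)*(-125) = -125/6)
J = 5775
Y = 140071/39822 (Y = (23366 - 125/6)/(5775 + 862) = (140071/6)/6637 = (140071/6)*(1/6637) = 140071/39822 ≈ 3.5174)
(5043 + 17915)/(Y - 44430) = (5043 + 17915)/(140071/39822 - 44430) = 22958/(-1769151389/39822) = 22958*(-39822/1769151389) = -914233476/1769151389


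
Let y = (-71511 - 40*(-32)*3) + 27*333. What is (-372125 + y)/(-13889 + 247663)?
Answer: -430805/233774 ≈ -1.8428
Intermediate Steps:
y = -58680 (y = (-71511 + 1280*3) + 8991 = (-71511 + 3840) + 8991 = -67671 + 8991 = -58680)
(-372125 + y)/(-13889 + 247663) = (-372125 - 58680)/(-13889 + 247663) = -430805/233774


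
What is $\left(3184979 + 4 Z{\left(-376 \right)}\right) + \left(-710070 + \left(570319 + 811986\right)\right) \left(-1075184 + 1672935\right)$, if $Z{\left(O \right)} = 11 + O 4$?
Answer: $401832322492$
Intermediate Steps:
$Z{\left(O \right)} = 11 + 4 O$
$\left(3184979 + 4 Z{\left(-376 \right)}\right) + \left(-710070 + \left(570319 + 811986\right)\right) \left(-1075184 + 1672935\right) = \left(3184979 + 4 \left(11 + 4 \left(-376\right)\right)\right) + \left(-710070 + \left(570319 + 811986\right)\right) \left(-1075184 + 1672935\right) = \left(3184979 + 4 \left(11 - 1504\right)\right) + \left(-710070 + 1382305\right) 597751 = \left(3184979 + 4 \left(-1493\right)\right) + 672235 \cdot 597751 = \left(3184979 - 5972\right) + 401829143485 = 3179007 + 401829143485 = 401832322492$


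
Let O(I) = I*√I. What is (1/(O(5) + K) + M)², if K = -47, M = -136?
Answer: 40177903983/2171528 + 1417355*√5/2171528 ≈ 18504.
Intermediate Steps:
O(I) = I^(3/2)
(1/(O(5) + K) + M)² = (1/(5^(3/2) - 47) - 136)² = (1/(5*√5 - 47) - 136)² = (1/(-47 + 5*√5) - 136)² = (-136 + 1/(-47 + 5*√5))²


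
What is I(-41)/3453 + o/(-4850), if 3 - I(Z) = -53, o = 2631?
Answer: -8813243/16747050 ≈ -0.52626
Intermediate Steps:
I(Z) = 56 (I(Z) = 3 - 1*(-53) = 3 + 53 = 56)
I(-41)/3453 + o/(-4850) = 56/3453 + 2631/(-4850) = 56*(1/3453) + 2631*(-1/4850) = 56/3453 - 2631/4850 = -8813243/16747050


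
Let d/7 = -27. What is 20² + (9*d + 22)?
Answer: -1279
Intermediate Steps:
d = -189 (d = 7*(-27) = -189)
20² + (9*d + 22) = 20² + (9*(-189) + 22) = 400 + (-1701 + 22) = 400 - 1679 = -1279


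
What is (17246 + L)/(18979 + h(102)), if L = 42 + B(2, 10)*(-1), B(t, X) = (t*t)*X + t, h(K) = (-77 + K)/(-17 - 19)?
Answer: 620856/683219 ≈ 0.90872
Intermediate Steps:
h(K) = 77/36 - K/36 (h(K) = (-77 + K)/(-36) = (-77 + K)*(-1/36) = 77/36 - K/36)
B(t, X) = t + X*t**2 (B(t, X) = t**2*X + t = X*t**2 + t = t + X*t**2)
L = 0 (L = 42 + (2*(1 + 10*2))*(-1) = 42 + (2*(1 + 20))*(-1) = 42 + (2*21)*(-1) = 42 + 42*(-1) = 42 - 42 = 0)
(17246 + L)/(18979 + h(102)) = (17246 + 0)/(18979 + (77/36 - 1/36*102)) = 17246/(18979 + (77/36 - 17/6)) = 17246/(18979 - 25/36) = 17246/(683219/36) = 17246*(36/683219) = 620856/683219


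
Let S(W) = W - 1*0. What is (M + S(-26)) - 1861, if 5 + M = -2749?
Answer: -4641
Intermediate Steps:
M = -2754 (M = -5 - 2749 = -2754)
S(W) = W (S(W) = W + 0 = W)
(M + S(-26)) - 1861 = (-2754 - 26) - 1861 = -2780 - 1861 = -4641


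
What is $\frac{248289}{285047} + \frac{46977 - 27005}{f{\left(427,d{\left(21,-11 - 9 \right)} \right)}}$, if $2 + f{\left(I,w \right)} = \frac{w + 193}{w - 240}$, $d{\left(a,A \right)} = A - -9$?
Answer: $- \frac{357190700002}{48743037} \approx -7328.0$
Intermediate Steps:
$d{\left(a,A \right)} = 9 + A$ ($d{\left(a,A \right)} = A + 9 = 9 + A$)
$f{\left(I,w \right)} = -2 + \frac{193 + w}{-240 + w}$ ($f{\left(I,w \right)} = -2 + \frac{w + 193}{w - 240} = -2 + \frac{193 + w}{-240 + w}$)
$\frac{248289}{285047} + \frac{46977 - 27005}{f{\left(427,d{\left(21,-11 - 9 \right)} \right)}} = \frac{248289}{285047} + \frac{46977 - 27005}{\frac{1}{-240 + \left(9 - 20\right)} \left(673 - \left(9 - 20\right)\right)} = 248289 \cdot \frac{1}{285047} + \frac{19972}{\frac{1}{-240 + \left(9 - 20\right)} \left(673 - \left(9 - 20\right)\right)} = \frac{248289}{285047} + \frac{19972}{\frac{1}{-240 - 11} \left(673 - -11\right)} = \frac{248289}{285047} + \frac{19972}{\frac{1}{-251} \left(673 + 11\right)} = \frac{248289}{285047} + \frac{19972}{\left(- \frac{1}{251}\right) 684} = \frac{248289}{285047} + \frac{19972}{- \frac{684}{251}} = \frac{248289}{285047} + 19972 \left(- \frac{251}{684}\right) = \frac{248289}{285047} - \frac{1253243}{171} = - \frac{357190700002}{48743037}$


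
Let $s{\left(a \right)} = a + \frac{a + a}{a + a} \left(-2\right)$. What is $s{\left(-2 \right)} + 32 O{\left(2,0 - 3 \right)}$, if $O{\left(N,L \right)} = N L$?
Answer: $-196$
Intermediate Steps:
$O{\left(N,L \right)} = L N$
$s{\left(a \right)} = -2 + a$ ($s{\left(a \right)} = a + \frac{2 a}{2 a} \left(-2\right) = a + 2 a \frac{1}{2 a} \left(-2\right) = a + 1 \left(-2\right) = a - 2 = -2 + a$)
$s{\left(-2 \right)} + 32 O{\left(2,0 - 3 \right)} = \left(-2 - 2\right) + 32 \left(0 - 3\right) 2 = -4 + 32 \left(\left(-3\right) 2\right) = -4 + 32 \left(-6\right) = -4 - 192 = -196$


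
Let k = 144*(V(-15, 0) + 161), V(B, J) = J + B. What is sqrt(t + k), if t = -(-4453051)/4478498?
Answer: sqrt(421697140700145494)/4478498 ≈ 145.00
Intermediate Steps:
V(B, J) = B + J
k = 21024 (k = 144*((-15 + 0) + 161) = 144*(-15 + 161) = 144*146 = 21024)
t = 4453051/4478498 (t = -(-4453051)/4478498 = -1*(-4453051/4478498) = 4453051/4478498 ≈ 0.99432)
sqrt(t + k) = sqrt(4453051/4478498 + 21024) = sqrt(94160395003/4478498) = sqrt(421697140700145494)/4478498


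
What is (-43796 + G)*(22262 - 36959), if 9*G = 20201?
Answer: 610681579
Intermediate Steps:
G = 20201/9 (G = (1/9)*20201 = 20201/9 ≈ 2244.6)
(-43796 + G)*(22262 - 36959) = (-43796 + 20201/9)*(22262 - 36959) = -373963/9*(-14697) = 610681579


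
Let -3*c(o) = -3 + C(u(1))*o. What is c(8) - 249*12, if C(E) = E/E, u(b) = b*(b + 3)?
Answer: -8969/3 ≈ -2989.7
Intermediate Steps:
u(b) = b*(3 + b)
C(E) = 1
c(o) = 1 - o/3 (c(o) = -(-3 + 1*o)/3 = -(-3 + o)/3 = 1 - o/3)
c(8) - 249*12 = (1 - ⅓*8) - 249*12 = (1 - 8/3) - 2988 = -5/3 - 2988 = -8969/3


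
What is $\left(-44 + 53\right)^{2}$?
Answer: $81$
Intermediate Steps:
$\left(-44 + 53\right)^{2} = 9^{2} = 81$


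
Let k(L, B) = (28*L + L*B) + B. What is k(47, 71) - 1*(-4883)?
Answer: 9607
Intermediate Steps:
k(L, B) = B + 28*L + B*L (k(L, B) = (28*L + B*L) + B = B + 28*L + B*L)
k(47, 71) - 1*(-4883) = (71 + 28*47 + 71*47) - 1*(-4883) = (71 + 1316 + 3337) + 4883 = 4724 + 4883 = 9607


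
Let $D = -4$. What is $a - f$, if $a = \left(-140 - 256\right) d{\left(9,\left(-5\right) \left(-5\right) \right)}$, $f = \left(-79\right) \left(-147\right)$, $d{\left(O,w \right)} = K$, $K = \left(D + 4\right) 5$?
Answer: $-11613$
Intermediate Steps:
$K = 0$ ($K = \left(-4 + 4\right) 5 = 0 \cdot 5 = 0$)
$d{\left(O,w \right)} = 0$
$f = 11613$
$a = 0$ ($a = \left(-140 - 256\right) 0 = \left(-396\right) 0 = 0$)
$a - f = 0 - 11613 = -11613$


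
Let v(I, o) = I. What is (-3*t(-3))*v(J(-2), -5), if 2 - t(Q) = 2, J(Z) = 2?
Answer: 0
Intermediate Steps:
t(Q) = 0 (t(Q) = 2 - 1*2 = 2 - 2 = 0)
(-3*t(-3))*v(J(-2), -5) = -3*0*2 = 0*2 = 0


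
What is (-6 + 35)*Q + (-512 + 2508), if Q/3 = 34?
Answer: 4954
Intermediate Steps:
Q = 102 (Q = 3*34 = 102)
(-6 + 35)*Q + (-512 + 2508) = (-6 + 35)*102 + (-512 + 2508) = 29*102 + 1996 = 2958 + 1996 = 4954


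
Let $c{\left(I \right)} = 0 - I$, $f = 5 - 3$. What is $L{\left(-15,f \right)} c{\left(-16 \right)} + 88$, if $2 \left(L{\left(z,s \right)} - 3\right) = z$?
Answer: $16$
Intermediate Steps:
$f = 2$
$L{\left(z,s \right)} = 3 + \frac{z}{2}$
$c{\left(I \right)} = - I$
$L{\left(-15,f \right)} c{\left(-16 \right)} + 88 = \left(3 + \frac{1}{2} \left(-15\right)\right) \left(\left(-1\right) \left(-16\right)\right) + 88 = \left(3 - \frac{15}{2}\right) 16 + 88 = \left(- \frac{9}{2}\right) 16 + 88 = -72 + 88 = 16$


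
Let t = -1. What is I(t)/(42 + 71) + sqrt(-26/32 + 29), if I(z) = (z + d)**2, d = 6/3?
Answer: 1/113 + sqrt(451)/4 ≈ 5.3180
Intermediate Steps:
d = 2 (d = 6*(1/3) = 2)
I(z) = (2 + z)**2 (I(z) = (z + 2)**2 = (2 + z)**2)
I(t)/(42 + 71) + sqrt(-26/32 + 29) = (2 - 1)**2/(42 + 71) + sqrt(-26/32 + 29) = 1**2/113 + sqrt(-26*1/32 + 29) = (1/113)*1 + sqrt(-13/16 + 29) = 1/113 + sqrt(451/16) = 1/113 + sqrt(451)/4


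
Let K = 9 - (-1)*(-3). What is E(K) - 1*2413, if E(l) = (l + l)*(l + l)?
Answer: -2269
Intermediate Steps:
K = 6 (K = 9 - 1*3 = 9 - 3 = 6)
E(l) = 4*l² (E(l) = (2*l)*(2*l) = 4*l²)
E(K) - 1*2413 = 4*6² - 1*2413 = 4*36 - 2413 = 144 - 2413 = -2269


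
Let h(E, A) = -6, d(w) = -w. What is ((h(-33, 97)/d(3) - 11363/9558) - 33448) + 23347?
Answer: -96537605/9558 ≈ -10100.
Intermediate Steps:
((h(-33, 97)/d(3) - 11363/9558) - 33448) + 23347 = ((-6/((-1*3)) - 11363/9558) - 33448) + 23347 = ((-6/(-3) - 11363*1/9558) - 33448) + 23347 = ((-6*(-⅓) - 11363/9558) - 33448) + 23347 = ((2 - 11363/9558) - 33448) + 23347 = (7753/9558 - 33448) + 23347 = -319688231/9558 + 23347 = -96537605/9558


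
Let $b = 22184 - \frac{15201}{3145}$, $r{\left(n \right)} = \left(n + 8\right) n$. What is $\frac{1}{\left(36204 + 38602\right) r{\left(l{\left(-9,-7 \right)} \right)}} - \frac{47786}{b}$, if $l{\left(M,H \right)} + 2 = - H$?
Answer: $- \frac{730753790304821}{339168618754810} \approx -2.1545$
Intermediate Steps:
$l{\left(M,H \right)} = -2 - H$
$r{\left(n \right)} = n \left(8 + n\right)$ ($r{\left(n \right)} = \left(8 + n\right) n = n \left(8 + n\right)$)
$b = \frac{69753479}{3145}$ ($b = 22184 - 15201 \cdot \frac{1}{3145} = 22184 - \frac{15201}{3145} = \frac{69753479}{3145} \approx 22179.0$)
$\frac{1}{\left(36204 + 38602\right) r{\left(l{\left(-9,-7 \right)} \right)}} - \frac{47786}{b} = \frac{1}{\left(36204 + 38602\right) \left(-2 - -7\right) \left(8 - -5\right)} - \frac{47786}{\frac{69753479}{3145}} = \frac{1}{74806 \left(-2 + 7\right) \left(8 + \left(-2 + 7\right)\right)} - \frac{150286970}{69753479} = \frac{1}{74806 \cdot 5 \left(8 + 5\right)} - \frac{150286970}{69753479} = \frac{1}{74806 \cdot 5 \cdot 13} - \frac{150286970}{69753479} = \frac{1}{74806 \cdot 65} - \frac{150286970}{69753479} = \frac{1}{74806} \cdot \frac{1}{65} - \frac{150286970}{69753479} = \frac{1}{4862390} - \frac{150286970}{69753479} = - \frac{730753790304821}{339168618754810}$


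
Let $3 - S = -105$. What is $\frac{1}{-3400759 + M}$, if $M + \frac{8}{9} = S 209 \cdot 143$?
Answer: $- \frac{9}{1556675} \approx -5.7816 \cdot 10^{-6}$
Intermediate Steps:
$S = 108$ ($S = 3 - -105 = 3 + 105 = 108$)
$M = \frac{29050156}{9}$ ($M = - \frac{8}{9} + 108 \cdot 209 \cdot 143 = - \frac{8}{9} + 22572 \cdot 143 = - \frac{8}{9} + 3227796 = \frac{29050156}{9} \approx 3.2278 \cdot 10^{6}$)
$\frac{1}{-3400759 + M} = \frac{1}{-3400759 + \frac{29050156}{9}} = \frac{1}{- \frac{1556675}{9}} = - \frac{9}{1556675}$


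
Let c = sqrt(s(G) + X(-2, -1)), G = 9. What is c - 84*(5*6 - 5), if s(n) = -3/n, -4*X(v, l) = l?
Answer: -2100 + I*sqrt(3)/6 ≈ -2100.0 + 0.28868*I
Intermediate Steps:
X(v, l) = -l/4
c = I*sqrt(3)/6 (c = sqrt(-3/9 - 1/4*(-1)) = sqrt(-3*1/9 + 1/4) = sqrt(-1/3 + 1/4) = sqrt(-1/12) = I*sqrt(3)/6 ≈ 0.28868*I)
c - 84*(5*6 - 5) = I*sqrt(3)/6 - 84*(5*6 - 5) = I*sqrt(3)/6 - 84*(30 - 5) = I*sqrt(3)/6 - 84*25 = I*sqrt(3)/6 - 2100 = -2100 + I*sqrt(3)/6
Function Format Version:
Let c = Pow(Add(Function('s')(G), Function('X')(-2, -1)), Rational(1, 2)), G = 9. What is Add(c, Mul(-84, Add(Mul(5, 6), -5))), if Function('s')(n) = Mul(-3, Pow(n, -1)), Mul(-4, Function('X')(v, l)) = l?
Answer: Add(-2100, Mul(Rational(1, 6), I, Pow(3, Rational(1, 2)))) ≈ Add(-2100.0, Mul(0.28868, I))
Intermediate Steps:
Function('X')(v, l) = Mul(Rational(-1, 4), l)
c = Mul(Rational(1, 6), I, Pow(3, Rational(1, 2))) (c = Pow(Add(Mul(-3, Pow(9, -1)), Mul(Rational(-1, 4), -1)), Rational(1, 2)) = Pow(Add(Mul(-3, Rational(1, 9)), Rational(1, 4)), Rational(1, 2)) = Pow(Add(Rational(-1, 3), Rational(1, 4)), Rational(1, 2)) = Pow(Rational(-1, 12), Rational(1, 2)) = Mul(Rational(1, 6), I, Pow(3, Rational(1, 2))) ≈ Mul(0.28868, I))
Add(c, Mul(-84, Add(Mul(5, 6), -5))) = Add(Mul(Rational(1, 6), I, Pow(3, Rational(1, 2))), Mul(-84, Add(Mul(5, 6), -5))) = Add(Mul(Rational(1, 6), I, Pow(3, Rational(1, 2))), Mul(-84, Add(30, -5))) = Add(Mul(Rational(1, 6), I, Pow(3, Rational(1, 2))), Mul(-84, 25)) = Add(Mul(Rational(1, 6), I, Pow(3, Rational(1, 2))), -2100) = Add(-2100, Mul(Rational(1, 6), I, Pow(3, Rational(1, 2))))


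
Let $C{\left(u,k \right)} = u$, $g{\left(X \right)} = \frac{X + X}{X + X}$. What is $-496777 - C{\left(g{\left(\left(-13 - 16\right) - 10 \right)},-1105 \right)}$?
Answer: $-496778$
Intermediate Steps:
$g{\left(X \right)} = 1$ ($g{\left(X \right)} = \frac{2 X}{2 X} = 2 X \frac{1}{2 X} = 1$)
$-496777 - C{\left(g{\left(\left(-13 - 16\right) - 10 \right)},-1105 \right)} = -496777 - 1 = -496778$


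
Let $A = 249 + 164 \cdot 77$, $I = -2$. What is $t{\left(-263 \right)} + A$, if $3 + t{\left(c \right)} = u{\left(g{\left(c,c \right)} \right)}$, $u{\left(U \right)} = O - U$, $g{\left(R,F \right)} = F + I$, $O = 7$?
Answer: $13146$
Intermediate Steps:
$A = 12877$ ($A = 249 + 12628 = 12877$)
$g{\left(R,F \right)} = -2 + F$ ($g{\left(R,F \right)} = F - 2 = -2 + F$)
$u{\left(U \right)} = 7 - U$
$t{\left(c \right)} = 6 - c$ ($t{\left(c \right)} = -3 - \left(-9 + c\right) = 6 - c$)
$t{\left(-263 \right)} + A = \left(6 - -263\right) + 12877 = \left(6 + 263\right) + 12877 = 269 + 12877 = 13146$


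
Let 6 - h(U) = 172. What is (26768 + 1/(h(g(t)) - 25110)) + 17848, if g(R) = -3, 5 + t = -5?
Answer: 1127714015/25276 ≈ 44616.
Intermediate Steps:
t = -10 (t = -5 - 5 = -10)
h(U) = -166 (h(U) = 6 - 1*172 = 6 - 172 = -166)
(26768 + 1/(h(g(t)) - 25110)) + 17848 = (26768 + 1/(-166 - 25110)) + 17848 = (26768 + 1/(-25276)) + 17848 = (26768 - 1/25276) + 17848 = 676587967/25276 + 17848 = 1127714015/25276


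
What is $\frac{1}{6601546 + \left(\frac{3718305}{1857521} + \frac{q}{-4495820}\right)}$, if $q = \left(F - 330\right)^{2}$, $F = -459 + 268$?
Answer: $\frac{8351080062220}{55130055393050819459} \approx 1.5148 \cdot 10^{-7}$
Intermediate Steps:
$F = -191$
$q = 271441$ ($q = \left(-191 - 330\right)^{2} = \left(-521\right)^{2} = 271441$)
$\frac{1}{6601546 + \left(\frac{3718305}{1857521} + \frac{q}{-4495820}\right)} = \frac{1}{6601546 + \left(\frac{3718305}{1857521} + \frac{271441}{-4495820}\right)} = \frac{1}{6601546 + \left(3718305 \cdot \frac{1}{1857521} + 271441 \left(- \frac{1}{4495820}\right)\right)} = \frac{1}{6601546 + \left(\frac{3718305}{1857521} - \frac{271441}{4495820}\right)} = \frac{1}{6601546 + \frac{16212622627339}{8351080062220}} = \frac{1}{\frac{55130055393050819459}{8351080062220}} = \frac{8351080062220}{55130055393050819459}$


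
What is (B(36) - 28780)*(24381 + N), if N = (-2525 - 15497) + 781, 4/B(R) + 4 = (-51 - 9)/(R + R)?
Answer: -5959358160/29 ≈ -2.0550e+8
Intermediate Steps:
B(R) = 4/(-4 - 30/R) (B(R) = 4/(-4 + (-51 - 9)/(R + R)) = 4/(-4 - 60*1/(2*R)) = 4/(-4 - 30/R))
N = -17241 (N = -18022 + 781 = -17241)
(B(36) - 28780)*(24381 + N) = (-2*36/(15 + 2*36) - 28780)*(24381 - 17241) = (-2*36/(15 + 72) - 28780)*7140 = (-2*36/87 - 28780)*7140 = (-2*36*1/87 - 28780)*7140 = (-24/29 - 28780)*7140 = -834644/29*7140 = -5959358160/29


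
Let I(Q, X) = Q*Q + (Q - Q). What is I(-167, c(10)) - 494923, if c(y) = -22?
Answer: -467034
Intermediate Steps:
I(Q, X) = Q² (I(Q, X) = Q² + 0 = Q²)
I(-167, c(10)) - 494923 = (-167)² - 494923 = 27889 - 494923 = -467034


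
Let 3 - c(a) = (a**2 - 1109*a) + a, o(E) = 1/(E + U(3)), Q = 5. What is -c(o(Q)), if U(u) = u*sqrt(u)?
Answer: 2780 - 3339*sqrt(3)/2 ≈ -111.66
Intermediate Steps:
U(u) = u**(3/2)
o(E) = 1/(E + 3*sqrt(3)) (o(E) = 1/(E + 3**(3/2)) = 1/(E + 3*sqrt(3)))
c(a) = 3 - a**2 + 1108*a (c(a) = 3 - ((a**2 - 1109*a) + a) = 3 - (a**2 - 1108*a) = 3 + (-a**2 + 1108*a) = 3 - a**2 + 1108*a)
-c(o(Q)) = -(3 - (1/(5 + 3*sqrt(3)))**2 + 1108/(5 + 3*sqrt(3))) = -(3 - 1/(5 + 3*sqrt(3))**2 + 1108/(5 + 3*sqrt(3))) = -3 + (5 + 3*sqrt(3))**(-2) - 1108/(5 + 3*sqrt(3))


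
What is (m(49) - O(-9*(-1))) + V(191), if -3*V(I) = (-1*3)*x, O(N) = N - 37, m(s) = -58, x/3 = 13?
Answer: 9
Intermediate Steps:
x = 39 (x = 3*13 = 39)
O(N) = -37 + N
V(I) = 39 (V(I) = -(-1*3)*39/3 = -(-1)*39 = -1/3*(-117) = 39)
(m(49) - O(-9*(-1))) + V(191) = (-58 - (-37 - 9*(-1))) + 39 = (-58 - (-37 + 9)) + 39 = (-58 - 1*(-28)) + 39 = (-58 + 28) + 39 = -30 + 39 = 9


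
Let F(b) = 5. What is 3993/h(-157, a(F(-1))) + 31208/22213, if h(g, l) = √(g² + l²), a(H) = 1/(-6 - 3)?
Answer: 31208/22213 + 35937*√1996570/1996570 ≈ 26.838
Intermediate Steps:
a(H) = -⅑ (a(H) = 1/(-9) = -⅑)
3993/h(-157, a(F(-1))) + 31208/22213 = 3993/(√((-157)² + (-⅑)²)) + 31208/22213 = 3993/(√(24649 + 1/81)) + 31208*(1/22213) = 3993/(√(1996570/81)) + 31208/22213 = 3993/((√1996570/9)) + 31208/22213 = 3993*(9*√1996570/1996570) + 31208/22213 = 35937*√1996570/1996570 + 31208/22213 = 31208/22213 + 35937*√1996570/1996570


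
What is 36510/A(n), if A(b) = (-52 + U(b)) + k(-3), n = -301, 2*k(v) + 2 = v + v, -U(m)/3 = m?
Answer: 36510/847 ≈ 43.105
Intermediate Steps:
U(m) = -3*m
k(v) = -1 + v (k(v) = -1 + (v + v)/2 = -1 + (2*v)/2 = -1 + v)
A(b) = -56 - 3*b (A(b) = (-52 - 3*b) + (-1 - 3) = (-52 - 3*b) - 4 = -56 - 3*b)
36510/A(n) = 36510/(-56 - 3*(-301)) = 36510/(-56 + 903) = 36510/847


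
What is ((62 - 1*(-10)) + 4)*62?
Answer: 4712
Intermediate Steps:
((62 - 1*(-10)) + 4)*62 = ((62 + 10) + 4)*62 = (72 + 4)*62 = 76*62 = 4712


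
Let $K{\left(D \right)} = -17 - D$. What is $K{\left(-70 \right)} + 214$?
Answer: $267$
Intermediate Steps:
$K{\left(-70 \right)} + 214 = \left(-17 - -70\right) + 214 = \left(-17 + 70\right) + 214 = 53 + 214 = 267$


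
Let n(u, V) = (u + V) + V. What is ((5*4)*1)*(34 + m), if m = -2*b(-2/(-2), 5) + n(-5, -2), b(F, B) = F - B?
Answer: 660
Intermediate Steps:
n(u, V) = u + 2*V (n(u, V) = (V + u) + V = u + 2*V)
m = -1 (m = -2*(-2/(-2) - 1*5) + (-5 + 2*(-2)) = -2*(-2*(-½) - 5) + (-5 - 4) = -2*(1 - 5) - 9 = -2*(-4) - 9 = 8 - 9 = -1)
((5*4)*1)*(34 + m) = ((5*4)*1)*(34 - 1) = (20*1)*33 = 20*33 = 660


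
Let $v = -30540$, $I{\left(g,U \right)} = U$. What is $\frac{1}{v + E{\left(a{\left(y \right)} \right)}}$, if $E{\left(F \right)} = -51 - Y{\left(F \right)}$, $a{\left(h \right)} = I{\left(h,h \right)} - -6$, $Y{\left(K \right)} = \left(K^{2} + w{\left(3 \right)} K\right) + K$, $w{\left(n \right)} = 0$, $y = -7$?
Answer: $- \frac{1}{30591} \approx -3.2689 \cdot 10^{-5}$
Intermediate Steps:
$Y{\left(K \right)} = K + K^{2}$ ($Y{\left(K \right)} = \left(K^{2} + 0 K\right) + K = \left(K^{2} + 0\right) + K = K^{2} + K = K + K^{2}$)
$a{\left(h \right)} = 6 + h$ ($a{\left(h \right)} = h - -6 = h + 6 = 6 + h$)
$E{\left(F \right)} = -51 - F \left(1 + F\right)$
$\frac{1}{v + E{\left(a{\left(y \right)} \right)}} = \frac{1}{-30540 - \left(51 + \left(6 - 7\right) \left(1 + \left(6 - 7\right)\right)\right)} = \frac{1}{-30540 - \left(51 - \left(1 - 1\right)\right)} = \frac{1}{-30540 - \left(51 - 0\right)} = \frac{1}{-30540 + \left(-51 + 0\right)} = \frac{1}{-30540 - 51} = \frac{1}{-30591} = - \frac{1}{30591}$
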